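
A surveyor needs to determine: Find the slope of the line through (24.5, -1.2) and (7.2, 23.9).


slope = (y2-y1)/(x2-x1) = (23.9-(-1.2))/(7.2-24.5) = 25.1/(-17.3) = -1.4509

-1.4509


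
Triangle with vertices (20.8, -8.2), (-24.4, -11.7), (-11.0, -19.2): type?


Side lengths squared: AB^2=2055.29, BC^2=235.81, CA^2=1132.24
Sorted: [235.81, 1132.24, 2055.29]
By sides: Scalene, By angles: Obtuse

Scalene, Obtuse


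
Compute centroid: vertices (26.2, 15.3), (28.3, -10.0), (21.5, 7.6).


Centroid = ((x_A+x_B+x_C)/3, (y_A+y_B+y_C)/3)
= ((26.2+28.3+21.5)/3, (15.3+(-10)+7.6)/3)
= (25.3333, 4.3)

(25.3333, 4.3)


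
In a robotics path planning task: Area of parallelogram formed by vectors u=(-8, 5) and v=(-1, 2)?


|u x v| = |(-8)*2 - 5*(-1)|
= |(-16) - (-5)| = 11

11


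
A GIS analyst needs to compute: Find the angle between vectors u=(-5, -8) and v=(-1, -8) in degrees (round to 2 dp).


u.v = 69, |u| = sqrt(89) = 9.434, |v| = sqrt(65) = 8.0623
cos(theta) = u.v/(|u||v|) = 69/sqrt(5785) = 0.907188
theta = acos(0.907188) = 24.88 degrees

24.88 degrees


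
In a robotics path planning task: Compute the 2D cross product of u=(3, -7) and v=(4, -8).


u x v = u_x*v_y - u_y*v_x = 3*(-8) - (-7)*4
= (-24) - (-28) = 4

4


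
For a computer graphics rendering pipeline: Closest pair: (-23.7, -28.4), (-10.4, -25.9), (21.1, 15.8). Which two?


d(P0,P1) = 13.5329, d(P0,P2) = 62.9339, d(P1,P2) = 52.2603
Closest: P0 and P1

Closest pair: (-23.7, -28.4) and (-10.4, -25.9), distance = 13.5329


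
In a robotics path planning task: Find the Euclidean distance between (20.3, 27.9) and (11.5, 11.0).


dx=-8.8, dy=-16.9
d^2 = (-8.8)^2 + (-16.9)^2 = 363.05
d = sqrt(363.05) = 19.0539

19.0539


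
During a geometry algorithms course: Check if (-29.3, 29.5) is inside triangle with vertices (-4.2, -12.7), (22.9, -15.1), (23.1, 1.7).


Cross products: AB x AP = 1083.38, BC x BP = 885.88, CA x CP = -1513.5
All same sign? no

No, outside


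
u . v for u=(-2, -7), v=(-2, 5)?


u . v = u_x*v_x + u_y*v_y = (-2)*(-2) + (-7)*5
= 4 + (-35) = -31

-31


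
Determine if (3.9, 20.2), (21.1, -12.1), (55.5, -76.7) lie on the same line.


Cross product: (21.1-3.9)*((-76.7)-20.2) - ((-12.1)-20.2)*(55.5-3.9)
= 0

Yes, collinear


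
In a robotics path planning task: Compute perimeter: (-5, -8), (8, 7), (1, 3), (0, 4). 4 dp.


Sides: (-5, -8)->(8, 7): sqrt(394) = 19.849433, (8, 7)->(1, 3): sqrt(65) = 8.062258, (1, 3)->(0, 4): sqrt(2) = 1.414214, (0, 4)->(-5, -8): sqrt(169) = 13
Sum = 42.325905
Perimeter = 42.3259

42.3259


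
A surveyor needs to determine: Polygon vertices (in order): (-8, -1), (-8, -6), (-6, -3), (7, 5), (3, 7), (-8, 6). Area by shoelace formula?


Shoelace sum: ((-8)*(-6) - (-8)*(-1)) + ((-8)*(-3) - (-6)*(-6)) + ((-6)*5 - 7*(-3)) + (7*7 - 3*5) + (3*6 - (-8)*7) + ((-8)*(-1) - (-8)*6)
= 183
Area = |183|/2 = 91.5

91.5


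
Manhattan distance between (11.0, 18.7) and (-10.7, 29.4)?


|11-(-10.7)| + |18.7-29.4| = 21.7 + 10.7 = 32.4

32.4


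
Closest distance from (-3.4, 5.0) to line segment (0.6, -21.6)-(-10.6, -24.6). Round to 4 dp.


Project P onto AB: t = 0 (clamped to [0,1])
Closest point on segment: (0.6, -21.6)
Distance: 26.8991

26.8991


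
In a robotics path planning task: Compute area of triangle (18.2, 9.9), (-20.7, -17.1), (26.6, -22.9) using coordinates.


Area = |x_A(y_B-y_C) + x_B(y_C-y_A) + x_C(y_A-y_B)|/2
= |105.56 + 678.96 + 718.2|/2
= 1502.72/2 = 751.36

751.36


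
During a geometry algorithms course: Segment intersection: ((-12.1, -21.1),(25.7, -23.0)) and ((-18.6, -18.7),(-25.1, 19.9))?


Cross products: d1=-235.3, d2=-1682.03, d3=78.37, d4=1525.1
d1*d2 < 0 and d3*d4 < 0? no

No, they don't intersect


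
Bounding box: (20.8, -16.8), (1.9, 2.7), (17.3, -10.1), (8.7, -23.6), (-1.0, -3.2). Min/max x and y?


x range: [-1, 20.8]
y range: [-23.6, 2.7]
Bounding box: (-1,-23.6) to (20.8,2.7)

(-1,-23.6) to (20.8,2.7)


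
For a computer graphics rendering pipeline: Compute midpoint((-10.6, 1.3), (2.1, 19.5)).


M = (((-10.6)+2.1)/2, (1.3+19.5)/2)
= (-4.25, 10.4)

(-4.25, 10.4)


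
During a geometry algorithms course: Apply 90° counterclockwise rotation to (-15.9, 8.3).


90° CCW: (x,y) -> (-y, x)
(-15.9,8.3) -> (-8.3, -15.9)

(-8.3, -15.9)


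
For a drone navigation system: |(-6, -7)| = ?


|u| = sqrt((-6)^2 + (-7)^2) = sqrt(85) = 9.2195

9.2195


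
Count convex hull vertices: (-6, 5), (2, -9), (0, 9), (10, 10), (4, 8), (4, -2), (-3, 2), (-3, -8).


Convex hull vertices (CCW): (-6, 5), (-3, -8), (2, -9), (10, 10), (0, 9)
Count = 5

5


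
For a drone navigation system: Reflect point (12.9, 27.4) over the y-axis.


Reflection over y-axis: (x,y) -> (-x,y)
(12.9, 27.4) -> (-12.9, 27.4)

(-12.9, 27.4)


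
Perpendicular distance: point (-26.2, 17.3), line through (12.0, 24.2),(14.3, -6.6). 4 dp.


|cross product| = 1192.43
|line direction| = sqrt(953.93) = 30.8858
Distance = 1192.43/sqrt(953.93) = 38.6078

38.6078


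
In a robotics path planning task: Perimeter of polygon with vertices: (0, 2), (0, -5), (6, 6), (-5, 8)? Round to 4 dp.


Sides: (0, 2)->(0, -5): sqrt(49) = 7, (0, -5)->(6, 6): sqrt(157) = 12.529964, (6, 6)->(-5, 8): sqrt(125) = 11.18034, (-5, 8)->(0, 2): sqrt(61) = 7.81025
Sum = 38.520554
Perimeter = 38.5206

38.5206


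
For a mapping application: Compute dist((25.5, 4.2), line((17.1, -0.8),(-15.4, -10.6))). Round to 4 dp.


|cross product| = 80.18
|line direction| = sqrt(1152.29) = 33.9454
Distance = 80.18/sqrt(1152.29) = 2.362

2.362


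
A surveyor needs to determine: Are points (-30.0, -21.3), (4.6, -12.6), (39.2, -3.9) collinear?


Cross product: (4.6-(-30))*((-3.9)-(-21.3)) - ((-12.6)-(-21.3))*(39.2-(-30))
= 0

Yes, collinear


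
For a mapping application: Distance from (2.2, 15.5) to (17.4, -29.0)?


dx=15.2, dy=-44.5
d^2 = 15.2^2 + (-44.5)^2 = 2211.29
d = sqrt(2211.29) = 47.0244

47.0244


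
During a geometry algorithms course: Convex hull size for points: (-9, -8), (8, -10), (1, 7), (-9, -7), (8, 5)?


Convex hull vertices (CCW): (-9, -8), (8, -10), (8, 5), (1, 7), (-9, -7)
Count = 5

5


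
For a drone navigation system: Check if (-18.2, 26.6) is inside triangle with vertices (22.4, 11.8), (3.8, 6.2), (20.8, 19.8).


Cross products: AB x AP = -502.64, BC x BP = 646, CA x CP = -301.12
All same sign? no

No, outside


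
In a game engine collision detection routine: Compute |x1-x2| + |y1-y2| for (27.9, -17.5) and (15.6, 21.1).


|27.9-15.6| + |(-17.5)-21.1| = 12.3 + 38.6 = 50.9

50.9


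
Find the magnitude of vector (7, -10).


|u| = sqrt(7^2 + (-10)^2) = sqrt(149) = 12.2066

12.2066


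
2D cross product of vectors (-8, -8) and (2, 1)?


u x v = u_x*v_y - u_y*v_x = (-8)*1 - (-8)*2
= (-8) - (-16) = 8

8


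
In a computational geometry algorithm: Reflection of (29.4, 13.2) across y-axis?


Reflection over y-axis: (x,y) -> (-x,y)
(29.4, 13.2) -> (-29.4, 13.2)

(-29.4, 13.2)


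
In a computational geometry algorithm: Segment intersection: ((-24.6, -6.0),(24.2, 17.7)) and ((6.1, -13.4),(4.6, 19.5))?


Cross products: d1=998.93, d2=-642.14, d3=-1088.71, d4=552.36
d1*d2 < 0 and d3*d4 < 0? yes

Yes, they intersect


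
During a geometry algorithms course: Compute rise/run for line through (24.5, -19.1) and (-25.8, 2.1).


slope = (y2-y1)/(x2-x1) = (2.1-(-19.1))/((-25.8)-24.5) = 21.2/(-50.3) = -0.4215

-0.4215


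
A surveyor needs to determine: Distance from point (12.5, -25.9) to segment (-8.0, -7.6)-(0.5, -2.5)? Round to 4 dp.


Project P onto AB: t = 0.8235 (clamped to [0,1])
Closest point on segment: (-1, -3.4)
Distance: 26.2393

26.2393


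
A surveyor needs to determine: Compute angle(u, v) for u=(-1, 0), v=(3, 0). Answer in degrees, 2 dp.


u.v = -3, |u| = sqrt(1) = 1, |v| = sqrt(9) = 3
cos(theta) = u.v/(|u||v|) = -3/sqrt(9) = -1
theta = acos(-1) = 180 degrees

180 degrees


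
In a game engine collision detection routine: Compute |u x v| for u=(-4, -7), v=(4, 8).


|u x v| = |(-4)*8 - (-7)*4|
= |(-32) - (-28)| = 4

4


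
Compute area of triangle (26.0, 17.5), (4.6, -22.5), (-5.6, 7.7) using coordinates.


Area = |x_A(y_B-y_C) + x_B(y_C-y_A) + x_C(y_A-y_B)|/2
= |(-785.2) + (-45.08) + (-224)|/2
= 1054.28/2 = 527.14

527.14


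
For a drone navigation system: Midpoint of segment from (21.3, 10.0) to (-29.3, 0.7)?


M = ((21.3+(-29.3))/2, (10+0.7)/2)
= (-4, 5.35)

(-4, 5.35)


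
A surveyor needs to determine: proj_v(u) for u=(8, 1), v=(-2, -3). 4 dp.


u.v = -19, |v| = sqrt(13) = 3.6056
Scalar projection = u.v / |v| = -19 / sqrt(13) = -5.2697

-5.2697


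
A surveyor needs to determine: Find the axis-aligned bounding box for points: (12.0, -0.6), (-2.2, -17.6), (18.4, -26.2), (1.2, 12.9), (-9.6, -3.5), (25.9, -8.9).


x range: [-9.6, 25.9]
y range: [-26.2, 12.9]
Bounding box: (-9.6,-26.2) to (25.9,12.9)

(-9.6,-26.2) to (25.9,12.9)


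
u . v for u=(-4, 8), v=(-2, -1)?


u . v = u_x*v_x + u_y*v_y = (-4)*(-2) + 8*(-1)
= 8 + (-8) = 0

0


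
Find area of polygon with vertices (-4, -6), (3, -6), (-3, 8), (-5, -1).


Shoelace sum: ((-4)*(-6) - 3*(-6)) + (3*8 - (-3)*(-6)) + ((-3)*(-1) - (-5)*8) + ((-5)*(-6) - (-4)*(-1))
= 117
Area = |117|/2 = 58.5

58.5


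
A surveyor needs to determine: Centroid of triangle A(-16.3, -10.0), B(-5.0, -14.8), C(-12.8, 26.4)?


Centroid = ((x_A+x_B+x_C)/3, (y_A+y_B+y_C)/3)
= (((-16.3)+(-5)+(-12.8))/3, ((-10)+(-14.8)+26.4)/3)
= (-11.3667, 0.5333)

(-11.3667, 0.5333)


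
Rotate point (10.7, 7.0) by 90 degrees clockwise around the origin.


90° CW: (x,y) -> (y, -x)
(10.7,7) -> (7, -10.7)

(7, -10.7)


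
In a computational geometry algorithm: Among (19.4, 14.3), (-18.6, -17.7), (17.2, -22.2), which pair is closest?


d(P0,P1) = 49.679, d(P0,P2) = 36.5662, d(P1,P2) = 36.0817
Closest: P1 and P2

Closest pair: (-18.6, -17.7) and (17.2, -22.2), distance = 36.0817


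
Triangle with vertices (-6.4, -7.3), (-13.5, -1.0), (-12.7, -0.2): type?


Side lengths squared: AB^2=90.1, BC^2=1.28, CA^2=90.1
Sorted: [1.28, 90.1, 90.1]
By sides: Isosceles, By angles: Acute

Isosceles, Acute


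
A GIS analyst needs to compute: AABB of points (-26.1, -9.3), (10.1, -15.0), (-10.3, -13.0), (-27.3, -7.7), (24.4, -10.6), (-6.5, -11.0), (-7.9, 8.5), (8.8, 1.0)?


x range: [-27.3, 24.4]
y range: [-15, 8.5]
Bounding box: (-27.3,-15) to (24.4,8.5)

(-27.3,-15) to (24.4,8.5)


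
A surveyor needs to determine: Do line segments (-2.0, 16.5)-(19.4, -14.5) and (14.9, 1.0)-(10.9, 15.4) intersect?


Cross products: d1=181.36, d2=-2.8, d3=192.2, d4=376.36
d1*d2 < 0 and d3*d4 < 0? no

No, they don't intersect


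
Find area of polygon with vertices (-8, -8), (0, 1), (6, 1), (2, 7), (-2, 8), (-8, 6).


Shoelace sum: ((-8)*1 - 0*(-8)) + (0*1 - 6*1) + (6*7 - 2*1) + (2*8 - (-2)*7) + ((-2)*6 - (-8)*8) + ((-8)*(-8) - (-8)*6)
= 220
Area = |220|/2 = 110

110


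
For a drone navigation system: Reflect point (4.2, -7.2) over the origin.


Reflection over origin: (x,y) -> (-x,-y)
(4.2, -7.2) -> (-4.2, 7.2)

(-4.2, 7.2)


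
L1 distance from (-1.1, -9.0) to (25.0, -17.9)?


|(-1.1)-25| + |(-9)-(-17.9)| = 26.1 + 8.9 = 35

35


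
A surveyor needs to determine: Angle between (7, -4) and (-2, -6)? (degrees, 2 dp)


u.v = 10, |u| = sqrt(65) = 8.0623, |v| = sqrt(40) = 6.3246
cos(theta) = u.v/(|u||v|) = 10/sqrt(2600) = 0.196116
theta = acos(0.196116) = 78.69 degrees

78.69 degrees


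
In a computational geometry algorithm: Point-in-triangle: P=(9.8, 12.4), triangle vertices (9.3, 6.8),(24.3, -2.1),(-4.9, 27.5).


Cross products: AB x AP = 88.45, BC x BP = 5.8, CA x CP = 89.87
All same sign? yes

Yes, inside


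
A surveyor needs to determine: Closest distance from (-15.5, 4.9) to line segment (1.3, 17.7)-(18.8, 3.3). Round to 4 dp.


Project P onto AB: t = 0 (clamped to [0,1])
Closest point on segment: (1.3, 17.7)
Distance: 21.1206

21.1206


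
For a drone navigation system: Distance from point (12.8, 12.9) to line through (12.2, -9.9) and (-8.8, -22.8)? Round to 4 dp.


|cross product| = 471.06
|line direction| = sqrt(607.41) = 24.6457
Distance = 471.06/sqrt(607.41) = 19.1133

19.1133


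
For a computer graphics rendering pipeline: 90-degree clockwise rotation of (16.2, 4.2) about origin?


90° CW: (x,y) -> (y, -x)
(16.2,4.2) -> (4.2, -16.2)

(4.2, -16.2)


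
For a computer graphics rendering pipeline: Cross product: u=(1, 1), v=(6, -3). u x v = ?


u x v = u_x*v_y - u_y*v_x = 1*(-3) - 1*6
= (-3) - 6 = -9

-9


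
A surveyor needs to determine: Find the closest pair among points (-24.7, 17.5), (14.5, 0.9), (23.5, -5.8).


d(P0,P1) = 42.5699, d(P0,P2) = 53.5362, d(P1,P2) = 11.2201
Closest: P1 and P2

Closest pair: (14.5, 0.9) and (23.5, -5.8), distance = 11.2201


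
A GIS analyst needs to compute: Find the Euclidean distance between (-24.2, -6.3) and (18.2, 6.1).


dx=42.4, dy=12.4
d^2 = 42.4^2 + 12.4^2 = 1951.52
d = sqrt(1951.52) = 44.176

44.176


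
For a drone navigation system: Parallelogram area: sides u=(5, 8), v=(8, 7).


|u x v| = |5*7 - 8*8|
= |35 - 64| = 29

29


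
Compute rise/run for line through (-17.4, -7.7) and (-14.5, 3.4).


slope = (y2-y1)/(x2-x1) = (3.4-(-7.7))/((-14.5)-(-17.4)) = 11.1/2.9 = 3.8276

3.8276


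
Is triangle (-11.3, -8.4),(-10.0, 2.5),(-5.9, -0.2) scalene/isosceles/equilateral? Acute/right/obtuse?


Side lengths squared: AB^2=120.5, BC^2=24.1, CA^2=96.4
Sorted: [24.1, 96.4, 120.5]
By sides: Scalene, By angles: Right

Scalene, Right


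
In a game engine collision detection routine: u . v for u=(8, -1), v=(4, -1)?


u . v = u_x*v_x + u_y*v_y = 8*4 + (-1)*(-1)
= 32 + 1 = 33

33


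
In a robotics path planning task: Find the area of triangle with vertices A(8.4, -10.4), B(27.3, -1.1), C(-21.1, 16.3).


Area = |x_A(y_B-y_C) + x_B(y_C-y_A) + x_C(y_A-y_B)|/2
= |(-146.16) + 728.91 + 196.23|/2
= 778.98/2 = 389.49

389.49


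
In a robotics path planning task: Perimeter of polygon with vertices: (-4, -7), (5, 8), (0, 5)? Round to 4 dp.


Sides: (-4, -7)->(5, 8): sqrt(306) = 17.492856, (5, 8)->(0, 5): sqrt(34) = 5.830952, (0, 5)->(-4, -7): sqrt(160) = 12.649111
Sum = 35.972919
Perimeter = 35.9729

35.9729


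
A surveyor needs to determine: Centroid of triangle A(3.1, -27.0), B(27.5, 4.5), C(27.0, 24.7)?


Centroid = ((x_A+x_B+x_C)/3, (y_A+y_B+y_C)/3)
= ((3.1+27.5+27)/3, ((-27)+4.5+24.7)/3)
= (19.2, 0.7333)

(19.2, 0.7333)


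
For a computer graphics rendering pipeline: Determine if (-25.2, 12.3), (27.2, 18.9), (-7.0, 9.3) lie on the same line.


Cross product: (27.2-(-25.2))*(9.3-12.3) - (18.9-12.3)*((-7)-(-25.2))
= -277.32

No, not collinear


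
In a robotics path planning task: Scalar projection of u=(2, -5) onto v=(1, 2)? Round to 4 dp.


u.v = -8, |v| = sqrt(5) = 2.2361
Scalar projection = u.v / |v| = -8 / sqrt(5) = -3.5777

-3.5777


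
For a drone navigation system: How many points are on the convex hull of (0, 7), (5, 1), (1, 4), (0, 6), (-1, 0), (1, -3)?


Convex hull vertices (CCW): (-1, 0), (1, -3), (5, 1), (0, 7)
Count = 4

4


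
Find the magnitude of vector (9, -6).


|u| = sqrt(9^2 + (-6)^2) = sqrt(117) = 10.8167

10.8167


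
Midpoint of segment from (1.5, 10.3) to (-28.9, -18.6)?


M = ((1.5+(-28.9))/2, (10.3+(-18.6))/2)
= (-13.7, -4.15)

(-13.7, -4.15)


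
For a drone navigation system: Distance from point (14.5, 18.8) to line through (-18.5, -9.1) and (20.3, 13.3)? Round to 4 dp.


|cross product| = 343.32
|line direction| = sqrt(2007.2) = 44.8018
Distance = 343.32/sqrt(2007.2) = 7.6631

7.6631


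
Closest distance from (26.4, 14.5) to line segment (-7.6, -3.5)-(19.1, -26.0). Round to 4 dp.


Project P onto AB: t = 0.4124 (clamped to [0,1])
Closest point on segment: (3.4117, -12.7795)
Distance: 35.674

35.674


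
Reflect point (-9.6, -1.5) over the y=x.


Reflection over y=x: (x,y) -> (y,x)
(-9.6, -1.5) -> (-1.5, -9.6)

(-1.5, -9.6)


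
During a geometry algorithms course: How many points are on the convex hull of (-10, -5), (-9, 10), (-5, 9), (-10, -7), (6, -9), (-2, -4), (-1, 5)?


Convex hull vertices (CCW): (-10, -7), (6, -9), (-1, 5), (-5, 9), (-9, 10), (-10, -5)
Count = 6

6


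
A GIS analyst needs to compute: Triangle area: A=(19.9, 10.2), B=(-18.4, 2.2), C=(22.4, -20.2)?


Area = |x_A(y_B-y_C) + x_B(y_C-y_A) + x_C(y_A-y_B)|/2
= |445.76 + 559.36 + 179.2|/2
= 1184.32/2 = 592.16

592.16


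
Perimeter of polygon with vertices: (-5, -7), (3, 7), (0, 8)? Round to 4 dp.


Sides: (-5, -7)->(3, 7): sqrt(260) = 16.124515, (3, 7)->(0, 8): sqrt(10) = 3.162278, (0, 8)->(-5, -7): sqrt(250) = 15.811388
Sum = 35.098181
Perimeter = 35.0982

35.0982


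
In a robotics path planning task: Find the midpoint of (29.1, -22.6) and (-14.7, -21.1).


M = ((29.1+(-14.7))/2, ((-22.6)+(-21.1))/2)
= (7.2, -21.85)

(7.2, -21.85)


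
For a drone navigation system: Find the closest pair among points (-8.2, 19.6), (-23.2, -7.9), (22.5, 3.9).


d(P0,P1) = 31.3249, d(P0,P2) = 34.4816, d(P1,P2) = 47.1988
Closest: P0 and P1

Closest pair: (-8.2, 19.6) and (-23.2, -7.9), distance = 31.3249


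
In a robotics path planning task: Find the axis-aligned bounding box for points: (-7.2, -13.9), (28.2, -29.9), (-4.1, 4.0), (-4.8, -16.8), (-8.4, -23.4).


x range: [-8.4, 28.2]
y range: [-29.9, 4]
Bounding box: (-8.4,-29.9) to (28.2,4)

(-8.4,-29.9) to (28.2,4)


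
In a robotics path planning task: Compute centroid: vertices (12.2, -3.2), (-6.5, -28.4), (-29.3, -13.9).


Centroid = ((x_A+x_B+x_C)/3, (y_A+y_B+y_C)/3)
= ((12.2+(-6.5)+(-29.3))/3, ((-3.2)+(-28.4)+(-13.9))/3)
= (-7.8667, -15.1667)

(-7.8667, -15.1667)


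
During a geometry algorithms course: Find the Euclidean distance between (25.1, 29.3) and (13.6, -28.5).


dx=-11.5, dy=-57.8
d^2 = (-11.5)^2 + (-57.8)^2 = 3473.09
d = sqrt(3473.09) = 58.9329

58.9329


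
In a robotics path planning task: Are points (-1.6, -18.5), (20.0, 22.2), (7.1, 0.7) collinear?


Cross product: (20-(-1.6))*(0.7-(-18.5)) - (22.2-(-18.5))*(7.1-(-1.6))
= 60.63

No, not collinear


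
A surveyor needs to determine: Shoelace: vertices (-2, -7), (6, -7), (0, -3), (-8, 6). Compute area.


Shoelace sum: ((-2)*(-7) - 6*(-7)) + (6*(-3) - 0*(-7)) + (0*6 - (-8)*(-3)) + ((-8)*(-7) - (-2)*6)
= 82
Area = |82|/2 = 41

41


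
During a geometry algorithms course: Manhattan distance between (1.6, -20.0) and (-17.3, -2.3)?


|1.6-(-17.3)| + |(-20)-(-2.3)| = 18.9 + 17.7 = 36.6

36.6


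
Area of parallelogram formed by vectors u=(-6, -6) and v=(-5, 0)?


|u x v| = |(-6)*0 - (-6)*(-5)|
= |0 - 30| = 30

30


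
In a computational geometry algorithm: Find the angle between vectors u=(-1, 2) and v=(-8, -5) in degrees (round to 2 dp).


u.v = -2, |u| = sqrt(5) = 2.2361, |v| = sqrt(89) = 9.434
cos(theta) = u.v/(|u||v|) = -2/sqrt(445) = -0.094809
theta = acos(-0.094809) = 95.44 degrees

95.44 degrees


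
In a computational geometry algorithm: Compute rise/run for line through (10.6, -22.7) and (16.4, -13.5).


slope = (y2-y1)/(x2-x1) = ((-13.5)-(-22.7))/(16.4-10.6) = 9.2/5.8 = 1.5862

1.5862


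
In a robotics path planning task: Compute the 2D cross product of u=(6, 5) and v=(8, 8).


u x v = u_x*v_y - u_y*v_x = 6*8 - 5*8
= 48 - 40 = 8

8


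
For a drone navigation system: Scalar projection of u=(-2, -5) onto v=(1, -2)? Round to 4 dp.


u.v = 8, |v| = sqrt(5) = 2.2361
Scalar projection = u.v / |v| = 8 / sqrt(5) = 3.5777

3.5777


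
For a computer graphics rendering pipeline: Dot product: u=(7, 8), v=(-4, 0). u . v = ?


u . v = u_x*v_x + u_y*v_y = 7*(-4) + 8*0
= (-28) + 0 = -28

-28


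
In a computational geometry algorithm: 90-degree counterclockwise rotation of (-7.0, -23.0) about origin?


90° CCW: (x,y) -> (-y, x)
(-7,-23) -> (23, -7)

(23, -7)


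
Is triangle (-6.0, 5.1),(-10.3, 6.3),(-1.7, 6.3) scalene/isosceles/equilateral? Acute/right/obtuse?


Side lengths squared: AB^2=19.93, BC^2=73.96, CA^2=19.93
Sorted: [19.93, 19.93, 73.96]
By sides: Isosceles, By angles: Obtuse

Isosceles, Obtuse


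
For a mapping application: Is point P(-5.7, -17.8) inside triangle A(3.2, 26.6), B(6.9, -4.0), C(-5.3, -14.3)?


Cross products: AB x AP = -436.62, BC x BP = 38.58, CA x CP = -13.39
All same sign? no

No, outside


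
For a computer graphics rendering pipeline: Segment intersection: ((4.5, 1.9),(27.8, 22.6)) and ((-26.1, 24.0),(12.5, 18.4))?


Cross products: d1=-681.7, d2=247.8, d3=1148.35, d4=218.85
d1*d2 < 0 and d3*d4 < 0? no

No, they don't intersect


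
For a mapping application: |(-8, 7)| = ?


|u| = sqrt((-8)^2 + 7^2) = sqrt(113) = 10.6301

10.6301


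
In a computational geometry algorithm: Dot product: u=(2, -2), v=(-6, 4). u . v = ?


u . v = u_x*v_x + u_y*v_y = 2*(-6) + (-2)*4
= (-12) + (-8) = -20

-20


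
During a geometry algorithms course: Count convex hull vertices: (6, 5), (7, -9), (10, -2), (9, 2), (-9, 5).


Convex hull vertices (CCW): (-9, 5), (7, -9), (10, -2), (9, 2), (6, 5)
Count = 5

5


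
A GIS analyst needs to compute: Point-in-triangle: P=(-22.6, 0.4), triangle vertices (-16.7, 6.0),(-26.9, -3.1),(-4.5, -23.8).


Cross products: AB x AP = 3.43, BC x BP = 167.41, CA x CP = 244.14
All same sign? yes

Yes, inside


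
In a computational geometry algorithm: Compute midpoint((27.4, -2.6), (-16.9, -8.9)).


M = ((27.4+(-16.9))/2, ((-2.6)+(-8.9))/2)
= (5.25, -5.75)

(5.25, -5.75)


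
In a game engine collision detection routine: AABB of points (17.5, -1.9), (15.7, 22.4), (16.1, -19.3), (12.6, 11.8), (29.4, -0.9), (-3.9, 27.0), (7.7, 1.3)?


x range: [-3.9, 29.4]
y range: [-19.3, 27]
Bounding box: (-3.9,-19.3) to (29.4,27)

(-3.9,-19.3) to (29.4,27)


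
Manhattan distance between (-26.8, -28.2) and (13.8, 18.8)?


|(-26.8)-13.8| + |(-28.2)-18.8| = 40.6 + 47 = 87.6

87.6


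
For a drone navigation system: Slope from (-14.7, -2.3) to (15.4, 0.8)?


slope = (y2-y1)/(x2-x1) = (0.8-(-2.3))/(15.4-(-14.7)) = 3.1/30.1 = 0.103

0.103


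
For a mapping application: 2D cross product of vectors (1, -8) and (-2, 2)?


u x v = u_x*v_y - u_y*v_x = 1*2 - (-8)*(-2)
= 2 - 16 = -14

-14


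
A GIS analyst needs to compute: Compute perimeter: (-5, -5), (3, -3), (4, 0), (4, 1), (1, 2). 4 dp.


Sides: (-5, -5)->(3, -3): sqrt(68) = 8.246211, (3, -3)->(4, 0): sqrt(10) = 3.162278, (4, 0)->(4, 1): sqrt(1) = 1, (4, 1)->(1, 2): sqrt(10) = 3.162278, (1, 2)->(-5, -5): sqrt(85) = 9.219544
Sum = 24.790311
Perimeter = 24.7903

24.7903


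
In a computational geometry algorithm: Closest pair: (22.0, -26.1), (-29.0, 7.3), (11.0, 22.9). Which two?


d(P0,P1) = 60.9636, d(P0,P2) = 50.2195, d(P1,P2) = 42.9344
Closest: P1 and P2

Closest pair: (-29.0, 7.3) and (11.0, 22.9), distance = 42.9344


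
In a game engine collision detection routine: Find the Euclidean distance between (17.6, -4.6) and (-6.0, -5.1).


dx=-23.6, dy=-0.5
d^2 = (-23.6)^2 + (-0.5)^2 = 557.21
d = sqrt(557.21) = 23.6053

23.6053


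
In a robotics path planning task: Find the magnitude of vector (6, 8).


|u| = sqrt(6^2 + 8^2) = sqrt(100) = 10

10


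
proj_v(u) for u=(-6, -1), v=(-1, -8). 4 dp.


u.v = 14, |v| = sqrt(65) = 8.0623
Scalar projection = u.v / |v| = 14 / sqrt(65) = 1.7365

1.7365


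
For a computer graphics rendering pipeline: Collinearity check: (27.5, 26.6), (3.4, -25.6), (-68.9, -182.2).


Cross product: (3.4-27.5)*((-182.2)-26.6) - ((-25.6)-26.6)*((-68.9)-27.5)
= 0

Yes, collinear


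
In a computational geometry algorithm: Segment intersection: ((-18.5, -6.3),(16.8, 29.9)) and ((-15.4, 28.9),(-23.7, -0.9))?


Cross products: d1=199.78, d2=951.26, d3=1130.34, d4=378.86
d1*d2 < 0 and d3*d4 < 0? no

No, they don't intersect


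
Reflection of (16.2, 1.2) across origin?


Reflection over origin: (x,y) -> (-x,-y)
(16.2, 1.2) -> (-16.2, -1.2)

(-16.2, -1.2)


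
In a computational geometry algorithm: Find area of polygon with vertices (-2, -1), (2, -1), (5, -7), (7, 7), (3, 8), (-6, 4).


Shoelace sum: ((-2)*(-1) - 2*(-1)) + (2*(-7) - 5*(-1)) + (5*7 - 7*(-7)) + (7*8 - 3*7) + (3*4 - (-6)*8) + ((-6)*(-1) - (-2)*4)
= 188
Area = |188|/2 = 94

94


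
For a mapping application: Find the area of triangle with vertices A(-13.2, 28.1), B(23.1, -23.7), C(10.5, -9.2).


Area = |x_A(y_B-y_C) + x_B(y_C-y_A) + x_C(y_A-y_B)|/2
= |191.4 + (-861.63) + 543.9|/2
= 126.33/2 = 63.165

63.165


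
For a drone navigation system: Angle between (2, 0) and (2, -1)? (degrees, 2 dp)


u.v = 4, |u| = sqrt(4) = 2, |v| = sqrt(5) = 2.2361
cos(theta) = u.v/(|u||v|) = 4/sqrt(20) = 0.894427
theta = acos(0.894427) = 26.57 degrees

26.57 degrees


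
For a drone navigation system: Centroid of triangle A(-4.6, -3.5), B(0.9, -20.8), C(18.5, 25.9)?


Centroid = ((x_A+x_B+x_C)/3, (y_A+y_B+y_C)/3)
= (((-4.6)+0.9+18.5)/3, ((-3.5)+(-20.8)+25.9)/3)
= (4.9333, 0.5333)

(4.9333, 0.5333)


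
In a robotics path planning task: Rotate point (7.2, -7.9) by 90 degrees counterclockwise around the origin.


90° CCW: (x,y) -> (-y, x)
(7.2,-7.9) -> (7.9, 7.2)

(7.9, 7.2)


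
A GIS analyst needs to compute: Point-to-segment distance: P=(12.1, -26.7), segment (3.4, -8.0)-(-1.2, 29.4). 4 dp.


Project P onto AB: t = 0 (clamped to [0,1])
Closest point on segment: (3.4, -8)
Distance: 20.6247

20.6247


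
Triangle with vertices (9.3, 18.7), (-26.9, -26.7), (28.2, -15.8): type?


Side lengths squared: AB^2=3371.6, BC^2=3154.82, CA^2=1547.46
Sorted: [1547.46, 3154.82, 3371.6]
By sides: Scalene, By angles: Acute

Scalene, Acute


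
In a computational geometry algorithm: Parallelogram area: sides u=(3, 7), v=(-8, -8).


|u x v| = |3*(-8) - 7*(-8)|
= |(-24) - (-56)| = 32

32


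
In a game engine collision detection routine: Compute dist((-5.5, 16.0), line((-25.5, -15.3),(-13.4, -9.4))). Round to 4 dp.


|cross product| = 260.73
|line direction| = sqrt(181.22) = 13.4618
Distance = 260.73/sqrt(181.22) = 19.3681

19.3681


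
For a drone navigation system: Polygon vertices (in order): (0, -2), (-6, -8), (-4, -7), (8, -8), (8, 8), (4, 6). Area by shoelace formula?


Shoelace sum: (0*(-8) - (-6)*(-2)) + ((-6)*(-7) - (-4)*(-8)) + ((-4)*(-8) - 8*(-7)) + (8*8 - 8*(-8)) + (8*6 - 4*8) + (4*(-2) - 0*6)
= 222
Area = |222|/2 = 111

111


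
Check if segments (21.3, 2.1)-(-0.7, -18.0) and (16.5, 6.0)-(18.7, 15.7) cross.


Cross products: d1=-55.14, d2=114.04, d3=-182.28, d4=-351.46
d1*d2 < 0 and d3*d4 < 0? no

No, they don't intersect


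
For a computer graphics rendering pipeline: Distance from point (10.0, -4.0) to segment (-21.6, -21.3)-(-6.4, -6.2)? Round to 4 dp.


Project P onto AB: t = 1 (clamped to [0,1])
Closest point on segment: (-6.4, -6.2)
Distance: 16.5469

16.5469


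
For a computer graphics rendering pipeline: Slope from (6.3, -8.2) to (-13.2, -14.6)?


slope = (y2-y1)/(x2-x1) = ((-14.6)-(-8.2))/((-13.2)-6.3) = (-6.4)/(-19.5) = 0.3282

0.3282


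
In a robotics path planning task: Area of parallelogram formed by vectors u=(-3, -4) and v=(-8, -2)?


|u x v| = |(-3)*(-2) - (-4)*(-8)|
= |6 - 32| = 26

26


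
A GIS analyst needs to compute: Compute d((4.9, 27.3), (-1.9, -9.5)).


dx=-6.8, dy=-36.8
d^2 = (-6.8)^2 + (-36.8)^2 = 1400.48
d = sqrt(1400.48) = 37.423

37.423


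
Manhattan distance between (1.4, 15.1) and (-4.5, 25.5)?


|1.4-(-4.5)| + |15.1-25.5| = 5.9 + 10.4 = 16.3

16.3


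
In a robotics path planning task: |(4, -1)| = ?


|u| = sqrt(4^2 + (-1)^2) = sqrt(17) = 4.1231

4.1231


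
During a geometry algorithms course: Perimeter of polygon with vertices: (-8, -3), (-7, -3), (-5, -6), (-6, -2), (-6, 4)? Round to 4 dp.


Sides: (-8, -3)->(-7, -3): sqrt(1) = 1, (-7, -3)->(-5, -6): sqrt(13) = 3.605551, (-5, -6)->(-6, -2): sqrt(17) = 4.123106, (-6, -2)->(-6, 4): sqrt(36) = 6, (-6, 4)->(-8, -3): sqrt(53) = 7.28011
Sum = 22.008767
Perimeter = 22.0088

22.0088


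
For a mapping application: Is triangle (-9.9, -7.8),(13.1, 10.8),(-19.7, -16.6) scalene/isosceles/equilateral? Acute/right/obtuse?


Side lengths squared: AB^2=874.96, BC^2=1826.6, CA^2=173.48
Sorted: [173.48, 874.96, 1826.6]
By sides: Scalene, By angles: Obtuse

Scalene, Obtuse


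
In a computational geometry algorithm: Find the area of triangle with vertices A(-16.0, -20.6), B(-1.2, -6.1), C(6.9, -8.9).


Area = |x_A(y_B-y_C) + x_B(y_C-y_A) + x_C(y_A-y_B)|/2
= |(-44.8) + (-14.04) + (-100.05)|/2
= 158.89/2 = 79.445

79.445


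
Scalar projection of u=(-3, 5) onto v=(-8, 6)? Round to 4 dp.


u.v = 54, |v| = sqrt(100) = 10
Scalar projection = u.v / |v| = 54 / sqrt(100) = 5.4

5.4


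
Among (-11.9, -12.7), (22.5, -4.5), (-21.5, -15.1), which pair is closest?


d(P0,P1) = 35.3638, d(P0,P2) = 9.8955, d(P1,P2) = 45.2588
Closest: P0 and P2

Closest pair: (-11.9, -12.7) and (-21.5, -15.1), distance = 9.8955


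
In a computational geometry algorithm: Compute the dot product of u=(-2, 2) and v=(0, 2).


u . v = u_x*v_x + u_y*v_y = (-2)*0 + 2*2
= 0 + 4 = 4

4


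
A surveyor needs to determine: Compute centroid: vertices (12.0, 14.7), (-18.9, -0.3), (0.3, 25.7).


Centroid = ((x_A+x_B+x_C)/3, (y_A+y_B+y_C)/3)
= ((12+(-18.9)+0.3)/3, (14.7+(-0.3)+25.7)/3)
= (-2.2, 13.3667)

(-2.2, 13.3667)


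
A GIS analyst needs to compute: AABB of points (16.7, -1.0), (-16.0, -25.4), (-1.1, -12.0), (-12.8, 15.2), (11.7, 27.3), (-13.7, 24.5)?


x range: [-16, 16.7]
y range: [-25.4, 27.3]
Bounding box: (-16,-25.4) to (16.7,27.3)

(-16,-25.4) to (16.7,27.3)


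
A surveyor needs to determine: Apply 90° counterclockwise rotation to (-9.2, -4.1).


90° CCW: (x,y) -> (-y, x)
(-9.2,-4.1) -> (4.1, -9.2)

(4.1, -9.2)


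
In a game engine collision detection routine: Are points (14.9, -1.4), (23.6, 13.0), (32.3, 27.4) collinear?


Cross product: (23.6-14.9)*(27.4-(-1.4)) - (13-(-1.4))*(32.3-14.9)
= 0

Yes, collinear


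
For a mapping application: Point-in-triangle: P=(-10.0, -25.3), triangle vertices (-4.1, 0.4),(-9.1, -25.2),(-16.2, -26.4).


Cross products: AB x AP = -22.54, BC x BP = -0.37, CA x CP = -152.85
All same sign? yes

Yes, inside


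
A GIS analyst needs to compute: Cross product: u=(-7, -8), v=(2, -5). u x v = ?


u x v = u_x*v_y - u_y*v_x = (-7)*(-5) - (-8)*2
= 35 - (-16) = 51

51


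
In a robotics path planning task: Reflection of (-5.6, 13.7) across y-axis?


Reflection over y-axis: (x,y) -> (-x,y)
(-5.6, 13.7) -> (5.6, 13.7)

(5.6, 13.7)


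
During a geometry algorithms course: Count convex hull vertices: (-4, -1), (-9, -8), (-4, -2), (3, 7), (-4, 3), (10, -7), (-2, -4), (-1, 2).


Convex hull vertices (CCW): (-9, -8), (10, -7), (3, 7), (-4, 3)
Count = 4

4


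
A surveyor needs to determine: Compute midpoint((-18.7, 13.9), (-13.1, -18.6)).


M = (((-18.7)+(-13.1))/2, (13.9+(-18.6))/2)
= (-15.9, -2.35)

(-15.9, -2.35)


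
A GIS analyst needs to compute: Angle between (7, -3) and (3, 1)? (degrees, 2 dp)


u.v = 18, |u| = sqrt(58) = 7.6158, |v| = sqrt(10) = 3.1623
cos(theta) = u.v/(|u||v|) = 18/sqrt(580) = 0.747409
theta = acos(0.747409) = 41.63 degrees

41.63 degrees


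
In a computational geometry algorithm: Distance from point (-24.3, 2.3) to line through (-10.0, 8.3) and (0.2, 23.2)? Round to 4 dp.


|cross product| = 151.87
|line direction| = sqrt(326.05) = 18.0569
Distance = 151.87/sqrt(326.05) = 8.4107

8.4107


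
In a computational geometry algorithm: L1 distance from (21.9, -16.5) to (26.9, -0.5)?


|21.9-26.9| + |(-16.5)-(-0.5)| = 5 + 16 = 21

21


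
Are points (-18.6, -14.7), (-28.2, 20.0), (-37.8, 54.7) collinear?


Cross product: ((-28.2)-(-18.6))*(54.7-(-14.7)) - (20-(-14.7))*((-37.8)-(-18.6))
= 0

Yes, collinear


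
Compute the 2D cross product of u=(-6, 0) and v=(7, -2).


u x v = u_x*v_y - u_y*v_x = (-6)*(-2) - 0*7
= 12 - 0 = 12

12


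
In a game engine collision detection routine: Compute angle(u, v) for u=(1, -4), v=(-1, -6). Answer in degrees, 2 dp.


u.v = 23, |u| = sqrt(17) = 4.1231, |v| = sqrt(37) = 6.0828
cos(theta) = u.v/(|u||v|) = 23/sqrt(629) = 0.91707
theta = acos(0.91707) = 23.5 degrees

23.5 degrees


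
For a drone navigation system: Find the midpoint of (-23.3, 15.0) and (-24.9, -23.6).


M = (((-23.3)+(-24.9))/2, (15+(-23.6))/2)
= (-24.1, -4.3)

(-24.1, -4.3)


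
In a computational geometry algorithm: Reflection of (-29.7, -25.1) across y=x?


Reflection over y=x: (x,y) -> (y,x)
(-29.7, -25.1) -> (-25.1, -29.7)

(-25.1, -29.7)


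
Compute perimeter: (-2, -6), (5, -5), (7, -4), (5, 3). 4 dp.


Sides: (-2, -6)->(5, -5): sqrt(50) = 7.071068, (5, -5)->(7, -4): sqrt(5) = 2.236068, (7, -4)->(5, 3): sqrt(53) = 7.28011, (5, 3)->(-2, -6): sqrt(130) = 11.401754
Sum = 27.989
Perimeter = 27.989

27.989


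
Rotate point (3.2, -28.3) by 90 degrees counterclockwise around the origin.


90° CCW: (x,y) -> (-y, x)
(3.2,-28.3) -> (28.3, 3.2)

(28.3, 3.2)


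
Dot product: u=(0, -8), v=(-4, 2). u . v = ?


u . v = u_x*v_x + u_y*v_y = 0*(-4) + (-8)*2
= 0 + (-16) = -16

-16


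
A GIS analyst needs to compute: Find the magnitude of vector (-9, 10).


|u| = sqrt((-9)^2 + 10^2) = sqrt(181) = 13.4536

13.4536


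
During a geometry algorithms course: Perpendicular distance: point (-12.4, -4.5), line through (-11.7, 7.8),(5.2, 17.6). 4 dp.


|cross product| = 201.01
|line direction| = sqrt(381.65) = 19.5359
Distance = 201.01/sqrt(381.65) = 10.2893

10.2893


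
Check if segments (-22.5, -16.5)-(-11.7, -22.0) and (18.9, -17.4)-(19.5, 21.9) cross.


Cross products: d1=1627.56, d2=1199.82, d3=217.98, d4=645.72
d1*d2 < 0 and d3*d4 < 0? no

No, they don't intersect


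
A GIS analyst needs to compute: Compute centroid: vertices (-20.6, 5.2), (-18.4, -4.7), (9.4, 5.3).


Centroid = ((x_A+x_B+x_C)/3, (y_A+y_B+y_C)/3)
= (((-20.6)+(-18.4)+9.4)/3, (5.2+(-4.7)+5.3)/3)
= (-9.8667, 1.9333)

(-9.8667, 1.9333)


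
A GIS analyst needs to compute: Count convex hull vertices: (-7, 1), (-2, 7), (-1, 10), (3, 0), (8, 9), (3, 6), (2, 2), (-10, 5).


Convex hull vertices (CCW): (-10, 5), (-7, 1), (3, 0), (8, 9), (-1, 10)
Count = 5

5


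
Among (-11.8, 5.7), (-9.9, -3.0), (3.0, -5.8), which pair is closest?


d(P0,P1) = 8.9051, d(P0,P2) = 18.7427, d(P1,P2) = 13.2004
Closest: P0 and P1

Closest pair: (-11.8, 5.7) and (-9.9, -3.0), distance = 8.9051


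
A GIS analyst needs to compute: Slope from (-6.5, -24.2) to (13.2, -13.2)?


slope = (y2-y1)/(x2-x1) = ((-13.2)-(-24.2))/(13.2-(-6.5)) = 11/19.7 = 0.5584

0.5584


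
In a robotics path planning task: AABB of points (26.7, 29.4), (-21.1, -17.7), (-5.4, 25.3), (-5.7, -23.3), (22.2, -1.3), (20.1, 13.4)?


x range: [-21.1, 26.7]
y range: [-23.3, 29.4]
Bounding box: (-21.1,-23.3) to (26.7,29.4)

(-21.1,-23.3) to (26.7,29.4)


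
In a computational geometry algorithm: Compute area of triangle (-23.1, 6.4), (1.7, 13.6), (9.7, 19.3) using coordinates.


Area = |x_A(y_B-y_C) + x_B(y_C-y_A) + x_C(y_A-y_B)|/2
= |131.67 + 21.93 + (-69.84)|/2
= 83.76/2 = 41.88

41.88


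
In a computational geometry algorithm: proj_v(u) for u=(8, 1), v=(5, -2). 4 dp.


u.v = 38, |v| = sqrt(29) = 5.3852
Scalar projection = u.v / |v| = 38 / sqrt(29) = 7.0564

7.0564


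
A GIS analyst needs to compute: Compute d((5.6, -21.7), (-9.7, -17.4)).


dx=-15.3, dy=4.3
d^2 = (-15.3)^2 + 4.3^2 = 252.58
d = sqrt(252.58) = 15.8928

15.8928


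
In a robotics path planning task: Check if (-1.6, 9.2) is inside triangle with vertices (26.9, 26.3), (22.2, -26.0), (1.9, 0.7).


Cross products: AB x AP = -1410.18, BC x BP = -79.1, CA x CP = 302.1
All same sign? no

No, outside


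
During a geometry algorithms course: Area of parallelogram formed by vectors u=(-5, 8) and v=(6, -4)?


|u x v| = |(-5)*(-4) - 8*6|
= |20 - 48| = 28

28


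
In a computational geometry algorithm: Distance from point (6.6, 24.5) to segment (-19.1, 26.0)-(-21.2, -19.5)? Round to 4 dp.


Project P onto AB: t = 0.0069 (clamped to [0,1])
Closest point on segment: (-19.1145, 25.6868)
Distance: 25.7418

25.7418


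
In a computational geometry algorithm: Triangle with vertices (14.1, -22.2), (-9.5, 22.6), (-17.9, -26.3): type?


Side lengths squared: AB^2=2564, BC^2=2461.77, CA^2=1040.81
Sorted: [1040.81, 2461.77, 2564]
By sides: Scalene, By angles: Acute

Scalene, Acute


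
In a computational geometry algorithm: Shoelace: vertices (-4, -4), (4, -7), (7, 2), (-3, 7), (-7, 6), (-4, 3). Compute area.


Shoelace sum: ((-4)*(-7) - 4*(-4)) + (4*2 - 7*(-7)) + (7*7 - (-3)*2) + ((-3)*6 - (-7)*7) + ((-7)*3 - (-4)*6) + ((-4)*(-4) - (-4)*3)
= 218
Area = |218|/2 = 109

109


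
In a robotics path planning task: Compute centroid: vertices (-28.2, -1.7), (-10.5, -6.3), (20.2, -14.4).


Centroid = ((x_A+x_B+x_C)/3, (y_A+y_B+y_C)/3)
= (((-28.2)+(-10.5)+20.2)/3, ((-1.7)+(-6.3)+(-14.4))/3)
= (-6.1667, -7.4667)

(-6.1667, -7.4667)


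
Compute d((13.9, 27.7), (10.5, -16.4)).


dx=-3.4, dy=-44.1
d^2 = (-3.4)^2 + (-44.1)^2 = 1956.37
d = sqrt(1956.37) = 44.2309

44.2309


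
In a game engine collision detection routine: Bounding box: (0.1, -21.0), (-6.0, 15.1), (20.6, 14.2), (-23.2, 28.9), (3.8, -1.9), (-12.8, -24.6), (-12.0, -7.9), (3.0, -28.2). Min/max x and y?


x range: [-23.2, 20.6]
y range: [-28.2, 28.9]
Bounding box: (-23.2,-28.2) to (20.6,28.9)

(-23.2,-28.2) to (20.6,28.9)


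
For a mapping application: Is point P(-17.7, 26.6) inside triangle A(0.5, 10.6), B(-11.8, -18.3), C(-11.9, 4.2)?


Cross products: AB x AP = -722.78, BC x BP = 128.26, CA x CP = 314.88
All same sign? no

No, outside


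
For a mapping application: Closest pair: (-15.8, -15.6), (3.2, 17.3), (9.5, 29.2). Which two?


d(P0,P1) = 37.9922, d(P0,P2) = 51.4503, d(P1,P2) = 13.4648
Closest: P1 and P2

Closest pair: (3.2, 17.3) and (9.5, 29.2), distance = 13.4648


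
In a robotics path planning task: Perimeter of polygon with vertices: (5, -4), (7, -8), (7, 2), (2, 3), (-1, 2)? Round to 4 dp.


Sides: (5, -4)->(7, -8): sqrt(20) = 4.472136, (7, -8)->(7, 2): sqrt(100) = 10, (7, 2)->(2, 3): sqrt(26) = 5.09902, (2, 3)->(-1, 2): sqrt(10) = 3.162278, (-1, 2)->(5, -4): sqrt(72) = 8.485281
Sum = 31.218715
Perimeter = 31.2187

31.2187


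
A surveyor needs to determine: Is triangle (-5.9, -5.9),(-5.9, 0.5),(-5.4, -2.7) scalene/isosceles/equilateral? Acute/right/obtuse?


Side lengths squared: AB^2=40.96, BC^2=10.49, CA^2=10.49
Sorted: [10.49, 10.49, 40.96]
By sides: Isosceles, By angles: Obtuse

Isosceles, Obtuse


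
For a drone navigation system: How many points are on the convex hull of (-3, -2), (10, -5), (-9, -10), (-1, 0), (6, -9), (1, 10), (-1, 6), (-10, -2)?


Convex hull vertices (CCW): (-10, -2), (-9, -10), (6, -9), (10, -5), (1, 10)
Count = 5

5


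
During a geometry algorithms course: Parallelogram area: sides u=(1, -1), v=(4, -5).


|u x v| = |1*(-5) - (-1)*4|
= |(-5) - (-4)| = 1

1


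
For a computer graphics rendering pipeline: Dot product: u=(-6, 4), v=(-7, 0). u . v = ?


u . v = u_x*v_x + u_y*v_y = (-6)*(-7) + 4*0
= 42 + 0 = 42

42


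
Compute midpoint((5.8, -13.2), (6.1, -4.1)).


M = ((5.8+6.1)/2, ((-13.2)+(-4.1))/2)
= (5.95, -8.65)

(5.95, -8.65)


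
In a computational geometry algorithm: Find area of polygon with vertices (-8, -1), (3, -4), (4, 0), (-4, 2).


Shoelace sum: ((-8)*(-4) - 3*(-1)) + (3*0 - 4*(-4)) + (4*2 - (-4)*0) + ((-4)*(-1) - (-8)*2)
= 79
Area = |79|/2 = 39.5

39.5


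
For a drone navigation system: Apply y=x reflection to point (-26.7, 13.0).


Reflection over y=x: (x,y) -> (y,x)
(-26.7, 13) -> (13, -26.7)

(13, -26.7)
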